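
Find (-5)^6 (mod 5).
(-5) ≡ 0 (mod 5). 6 = 4 + 2 (binary 110). Repeated squaring mod 5: 0^1 ≡ 0; 0^2 ≡ 0² = 0 ≡ 0; 0^4 ≡ 0² = 0 ≡ 0. Multiply: (-5)^6 ≡ 0^4 × 0^2 ≡ 0 × 0 (mod 5): 0 × 0 = 0 ≡ 0. So (-5)^6 ≡ 0 (mod 5).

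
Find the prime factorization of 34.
2 × 17

Divide by primes starting from smallest:
34 ÷ 2 = 17
17 ÷ 17 = 1

34 = 2 × 17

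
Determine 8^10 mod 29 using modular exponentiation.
10 = 8 + 2 (binary 1010). Repeated squaring mod 29: 8^1 ≡ 8; 8^2 ≡ 8² = 64 ≡ 6; 8^4 ≡ 6² = 36 ≡ 7; 8^8 ≡ 7² = 49 ≡ 20. Multiply: 8^10 = 8^8 × 8^2 ≡ 20 × 6 (mod 29): 20 × 6 = 120 ≡ 4. So 8^10 ≡ 4 (mod 29).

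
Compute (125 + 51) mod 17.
6

(125 + 51) = 176
176 mod 17 = 6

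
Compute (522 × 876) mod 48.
24

(522 × 876) = 457272
457272 mod 48 = 24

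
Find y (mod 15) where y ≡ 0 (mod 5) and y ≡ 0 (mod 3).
M = 5 × 3 = 15. M₁ = 3, y₁ ≡ 2 (mod 5). M₂ = 5, y₂ ≡ 2 (mod 3). y = 0×3×2 + 0×5×2 ≡ 0 (mod 15)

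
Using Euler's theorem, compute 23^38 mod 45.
By Euler: 23^{24} ≡ 1 (mod 45) since gcd(23, 45) = 1. 38 = 1×24 + 14. So 23^{38} ≡ 23^{14} ≡ 34 (mod 45)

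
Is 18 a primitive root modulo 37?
p - 1 = 36 has prime divisors 2, 3. Check 18^(36/q) mod 37 for each: 18^(36/2) = 18^18 ≡ 36, 18^(36/3) = 18^12 ≡ 10 (mod 37). None of these is 1, so 18 has order 36 = φ(37), so it is a primitive root mod 37.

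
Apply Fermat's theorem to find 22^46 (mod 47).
By Fermat's Little Theorem, 22^{46} ≡ 1 (mod 47) since 47 is prime and gcd(22, 47) = 1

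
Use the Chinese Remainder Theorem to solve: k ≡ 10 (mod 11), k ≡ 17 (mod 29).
M = 11 × 29 = 319. M₁ = 29, y₁ ≡ 8 (mod 11). M₂ = 11, y₂ ≡ 8 (mod 29). k = 10×29×8 + 17×11×8 ≡ 307 (mod 319)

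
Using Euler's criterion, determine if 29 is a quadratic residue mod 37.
By Euler's criterion: 29^{18} ≡ 36 (mod 37). Since this equals -1 (≡ 36), 29 is not a QR.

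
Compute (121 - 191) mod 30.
20

(121 - 191) = -70
-70 mod 30 = 20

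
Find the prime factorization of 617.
617

Divide by primes starting from smallest:
617 ÷ 617 = 1

617 = 617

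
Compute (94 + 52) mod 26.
16

(94 + 52) = 146
146 mod 26 = 16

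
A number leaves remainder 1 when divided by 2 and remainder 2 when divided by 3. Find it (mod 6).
M = 2 × 3 = 6. M₁ = 3, y₁ ≡ 1 (mod 2). M₂ = 2, y₂ ≡ 2 (mod 3). r = 1×3×1 + 2×2×2 ≡ 5 (mod 6)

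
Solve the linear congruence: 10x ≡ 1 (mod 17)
12

Since gcd(10, 17) = 1 divides 1, a solution exists.
Multiply both sides by the inverse of 10 mod 17:
  10^(-1) mod 17 = 12
  x ≡ 12 × 1 ≡ 12 ≡ 12 (mod 17)
Verification: 10 × 12 = 120 = 7 × 17 + 1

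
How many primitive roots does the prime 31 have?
Number of primitive roots mod 31 = φ(30) = 8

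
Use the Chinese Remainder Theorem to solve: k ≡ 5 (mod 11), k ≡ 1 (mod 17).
137

Using the Chinese Remainder Theorem:
M = product of moduli = 187
For equation 1: M_1 = 17, 17 ≡ 6 (mod 11), inverse of 17 mod 11 is 2 (check: 6 × 2 = 12 ≡ 1 (mod 11))
For equation 2: M_2 = 11, 11 ≡ 11 (mod 17), inverse of 11 mod 17 is 14 (check: 11 × 14 = 154 ≡ 1 (mod 17))
Combine: k ≡ Σ r_i×M_i×(M_i⁻¹ mod m_i) = 5×17×2 + 1×11×14 = 170 + 154 = 324
324 mod 187 = 137
k ≡ 137 (mod 187)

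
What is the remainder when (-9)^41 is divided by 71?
Using repeated squaring. (-9) ≡ 62 (mod 71). 41 = 32 + 8 + 1 (binary 101001). Repeated squaring mod 71: 62^1 ≡ 62; 62^2 ≡ 62² = 3844 ≡ 10; 62^4 ≡ 10² = 100 ≡ 29; 62^8 ≡ 29² = 841 ≡ 60; 62^16 ≡ 60² = 3600 ≡ 50; 62^32 ≡ 50² = 2500 ≡ 15. Multiply: (-9)^41 ≡ 62^32 × 62^8 × 62^1 ≡ 15 × 60 × 62 (mod 71): 15 × 60 = 900 ≡ 48; 48 × 62 = 2976 ≡ 65. So (-9)^41 ≡ 65 (mod 71).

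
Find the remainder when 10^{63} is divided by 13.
By Fermat: 10^{12} ≡ 1 (mod 13). 63 = 5×12 + 3. So 10^{63} ≡ 10^{3} ≡ 12 (mod 13)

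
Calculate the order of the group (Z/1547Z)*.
1152

Prime factorization: 1547 = 7 × 13 × 17
Using the formula φ(n) = n × Π(1 - 1/p) for each prime factor p:
φ(1547) = 1547 × (1 - 1/7) × (1 - 1/13) × (1 - 1/17)
φ(1547) = 1152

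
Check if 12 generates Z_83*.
p - 1 = 82 has prime divisors 2, 41. Check 12^(82/q) mod 83 for each: 12^(82/2) = 12^41 ≡ 1, 12^(82/41) = 12^2 ≡ 61 (mod 83). Since 12^41 ≡ 1 (mod 83), the order of 12 divides 41 (in fact the order is 41) ≠ 82, so it is not a primitive root.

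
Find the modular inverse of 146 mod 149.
146^(-1) ≡ 99 (mod 149). Verification: 146 × 99 = 14454 ≡ 1 (mod 149)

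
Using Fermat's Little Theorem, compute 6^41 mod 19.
By Fermat: 6^{18} ≡ 1 (mod 19). 41 = 2×18 + 5. So 6^{41} ≡ 6^{5} ≡ 5 (mod 19)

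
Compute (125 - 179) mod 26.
24

(125 - 179) = -54
-54 mod 26 = 24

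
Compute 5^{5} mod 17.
14

Using successive squaring:
Binary expansion of 5: 101
Powers of 5 mod 17 (each is the square of the previous):
  5^1 ≡ 5 (mod 17)
  5^2 ≡ 5² = 25 ≡ 8 (mod 17)
  5^4 ≡ 8² = 64 ≡ 13 (mod 17)
5 = 4 + 1, so 5^5 = 5^4 × 5^1 ≡ 13 × 5 (mod 17)
Multiplying step by step:
  13 × 5 = 65 ≡ 14 (mod 17)
Result: 5^5 ≡ 14 (mod 17)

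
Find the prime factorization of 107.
107

Divide by primes starting from smallest:
107 ÷ 107 = 1

107 = 107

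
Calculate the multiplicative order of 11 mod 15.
Powers of 11 mod 15: 11^1≡11, 11^2≡1. Order = 2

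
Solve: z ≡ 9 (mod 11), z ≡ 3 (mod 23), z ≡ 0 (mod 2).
M = 11 × 23 × 2 = 506. M₁ = 46, y₁ ≡ 6 (mod 11). M₂ = 22, y₂ ≡ 22 (mod 23). M₃ = 253, y₃ ≡ 1 (mod 2). z = 9×46×6 + 3×22×22 + 0×253×1 ≡ 394 (mod 506)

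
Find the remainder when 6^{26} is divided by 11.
By Fermat: 6^{10} ≡ 1 (mod 11). 26 = 2×10 + 6. So 6^{26} ≡ 6^{6} ≡ 5 (mod 11)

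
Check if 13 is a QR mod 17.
By Euler's criterion: 13^{8} ≡ 1 (mod 17). Since this equals 1, 13 is a QR.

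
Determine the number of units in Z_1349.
1260

Prime factorization: 1349 = 19 × 71
Using the formula φ(n) = n × Π(1 - 1/p) for each prime factor p:
φ(1349) = 1349 × (1 - 1/19) × (1 - 1/71)
φ(1349) = 1260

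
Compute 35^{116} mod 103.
17

Using successive squaring:
Binary expansion of 116: 1110100
Powers of 35 mod 103 (each is the square of the previous):
  35^1 ≡ 35 (mod 103)
  35^2 ≡ 35² = 1225 ≡ 92 (mod 103)
  35^4 ≡ 92² = 8464 ≡ 18 (mod 103)
  35^8 ≡ 18² = 324 ≡ 15 (mod 103)
  35^16 ≡ 15² = 225 ≡ 19 (mod 103)
  35^32 ≡ 19² = 361 ≡ 52 (mod 103)
  35^64 ≡ 52² = 2704 ≡ 26 (mod 103)
116 = 64 + 32 + 16 + 4, so 35^116 = 35^64 × 35^32 × 35^16 × 35^4 ≡ 26 × 52 × 19 × 18 (mod 103)
Multiplying step by step:
  26 × 52 = 1352 ≡ 13 (mod 103)
  13 × 19 = 247 ≡ 41 (mod 103)
  41 × 18 = 738 ≡ 17 (mod 103)
Result: 35^116 ≡ 17 (mod 103)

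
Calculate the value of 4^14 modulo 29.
Using repeated squaring. 14 = 8 + 4 + 2 (binary 1110). Repeated squaring mod 29: 4^1 ≡ 4; 4^2 ≡ 4² = 16 ≡ 16; 4^4 ≡ 16² = 256 ≡ 24; 4^8 ≡ 24² = 576 ≡ 25. Multiply: 4^14 = 4^8 × 4^4 × 4^2 ≡ 25 × 24 × 16 (mod 29): 25 × 24 = 600 ≡ 20; 20 × 16 = 320 ≡ 1. So 4^14 ≡ 1 (mod 29).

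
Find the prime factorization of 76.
2^2 × 19

Divide by primes starting from smallest:
76 ÷ 2 = 38
38 ÷ 2 = 19
19 ÷ 19 = 1

76 = 2^2 × 19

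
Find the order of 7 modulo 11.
Powers of 7 mod 11: 7^1≡7, 7^2≡5, 7^3≡2, 7^4≡3, 7^5≡10, 7^6≡4, 7^7≡6, 7^8≡9, 7^9≡8, 7^10≡1. Order = 10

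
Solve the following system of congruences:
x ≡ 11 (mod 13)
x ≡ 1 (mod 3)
37

Using the Chinese Remainder Theorem:
M = product of moduli = 39
For equation 1: M_1 = 3, 3 ≡ 3 (mod 13), inverse of 3 mod 13 is 9 (check: 3 × 9 = 27 ≡ 1 (mod 13))
For equation 2: M_2 = 13, 13 ≡ 1 (mod 3), inverse of 13 mod 3 is 1 (check: 1 × 1 = 1 ≡ 1 (mod 3))
Combine: x ≡ Σ r_i×M_i×(M_i⁻¹ mod m_i) = 11×3×9 + 1×13×1 = 297 + 13 = 310
310 mod 39 = 37
x ≡ 37 (mod 39)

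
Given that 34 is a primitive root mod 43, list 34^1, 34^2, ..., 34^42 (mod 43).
g^1, g^2, ..., g^{42} mod 43: {34, 38, 2, 25, 33, 4, 7, 23, 8, 14, 3, 16, 28, 6, 32, 13, 12, 21, 26, 24, 42, 9, 5, 41, 18, 10, 39, 36, 20, 35, 29, 40, 27, 15, 37, 11, 30, 31, 22, 17, 19, 1}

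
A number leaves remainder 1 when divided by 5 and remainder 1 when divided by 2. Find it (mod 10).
M = 5 × 2 = 10. M₁ = 2, y₁ ≡ 3 (mod 5). M₂ = 5, y₂ ≡ 1 (mod 2). m = 1×2×3 + 1×5×1 ≡ 1 (mod 10)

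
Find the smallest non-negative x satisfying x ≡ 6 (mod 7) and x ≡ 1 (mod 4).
M = 7 × 4 = 28. M₁ = 4, y₁ ≡ 2 (mod 7). M₂ = 7, y₂ ≡ 3 (mod 4). x = 6×4×2 + 1×7×3 ≡ 13 (mod 28)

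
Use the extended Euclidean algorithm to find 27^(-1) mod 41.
Extended GCD: 27(-3) + 41(2) = 1. So 27^(-1) ≡ 38 ≡ 38 (mod 41). Verify: 27 × 38 = 1026 ≡ 1 (mod 41)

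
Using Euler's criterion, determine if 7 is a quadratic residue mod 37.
By Euler's criterion: 7^{18} ≡ 1 (mod 37). Since this equals 1, 7 is a QR.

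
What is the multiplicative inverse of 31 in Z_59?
31^(-1) ≡ 40 (mod 59). Verification: 31 × 40 = 1240 ≡ 1 (mod 59)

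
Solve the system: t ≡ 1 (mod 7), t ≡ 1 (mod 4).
M = 7 × 4 = 28. M₁ = 4, y₁ ≡ 2 (mod 7). M₂ = 7, y₂ ≡ 3 (mod 4). t = 1×4×2 + 1×7×3 ≡ 1 (mod 28)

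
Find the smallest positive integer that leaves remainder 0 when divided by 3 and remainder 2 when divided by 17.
M = 3 × 17 = 51. M₁ = 17, y₁ ≡ 2 (mod 3). M₂ = 3, y₂ ≡ 6 (mod 17). y = 0×17×2 + 2×3×6 ≡ 36 (mod 51). The smallest positive such number is 36.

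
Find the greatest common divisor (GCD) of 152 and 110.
2

Using the Euclidean algorithm:
152 = 1 × 110 + 42
110 = 2 × 42 + 26
42 = 1 × 26 + 16
26 = 1 × 16 + 10
16 = 1 × 10 + 6
10 = 1 × 6 + 4
6 = 1 × 4 + 2
4 = 2 × 2 + 0

GCD(152, 110) = 2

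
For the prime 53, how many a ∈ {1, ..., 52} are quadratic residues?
For prime 53, there are (p-1)/2 = (53-1)/2 = 26 quadratic residues (excluding 0).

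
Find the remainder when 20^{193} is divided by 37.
By Fermat: 20^{36} ≡ 1 (mod 37). 193 = 5×36 + 13. So 20^{193} ≡ 20^{13} ≡ 2 (mod 37)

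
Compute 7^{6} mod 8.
1

Using successive squaring:
Binary expansion of 6: 110
Powers of 7 mod 8 (each is the square of the previous):
  7^1 ≡ 7 (mod 8)
  7^2 ≡ 7² = 49 ≡ 1 (mod 8)
  7^4 ≡ 1² = 1 ≡ 1 (mod 8)
6 = 4 + 2, so 7^6 = 7^4 × 7^2 ≡ 1 × 1 (mod 8)
Multiplying step by step:
  1 × 1 = 1 ≡ 1 (mod 8)
Result: 7^6 ≡ 1 (mod 8)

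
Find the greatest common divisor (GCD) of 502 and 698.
2

Using the Euclidean algorithm:
502 = 0 × 698 + 502
698 = 1 × 502 + 196
502 = 2 × 196 + 110
196 = 1 × 110 + 86
110 = 1 × 86 + 24
86 = 3 × 24 + 14
24 = 1 × 14 + 10
14 = 1 × 10 + 4
10 = 2 × 4 + 2
4 = 2 × 2 + 0

GCD(502, 698) = 2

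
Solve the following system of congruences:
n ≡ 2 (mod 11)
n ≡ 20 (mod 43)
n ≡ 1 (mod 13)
794

Using the Chinese Remainder Theorem:
M = product of moduli = 6149
For equation 1: M_1 = 559, 559 ≡ 9 (mod 11), inverse of 559 mod 11 is 5 (check: 9 × 5 = 45 ≡ 1 (mod 11))
For equation 2: M_2 = 143, 143 ≡ 14 (mod 43), inverse of 143 mod 43 is 40 (check: 14 × 40 = 560 ≡ 1 (mod 43))
For equation 3: M_3 = 473, 473 ≡ 5 (mod 13), inverse of 473 mod 13 is 8 (check: 5 × 8 = 40 ≡ 1 (mod 13))
Combine: n ≡ Σ r_i×M_i×(M_i⁻¹ mod m_i) = 2×559×5 + 20×143×40 + 1×473×8 = 5590 + 114400 + 3784 = 123774
123774 mod 6149 = 794
n ≡ 794 (mod 6149)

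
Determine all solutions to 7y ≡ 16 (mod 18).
10

Since gcd(7, 18) = 1 divides 16, a solution exists.
Multiply both sides by the inverse of 7 mod 18:
  7^(-1) mod 18 = 13
  x ≡ 13 × 16 ≡ 208 ≡ 10 (mod 18)
Verification: 7 × 10 = 70 = 3 × 18 + 16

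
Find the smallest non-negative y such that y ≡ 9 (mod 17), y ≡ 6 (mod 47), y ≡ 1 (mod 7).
4565

Using the Chinese Remainder Theorem:
M = product of moduli = 5593
For equation 1: M_1 = 329, 329 ≡ 6 (mod 17), inverse of 329 mod 17 is 3 (check: 6 × 3 = 18 ≡ 1 (mod 17))
For equation 2: M_2 = 119, 119 ≡ 25 (mod 47), inverse of 119 mod 47 is 32 (check: 25 × 32 = 800 ≡ 1 (mod 47))
For equation 3: M_3 = 799, 799 ≡ 1 (mod 7), inverse of 799 mod 7 is 1 (check: 1 × 1 = 1 ≡ 1 (mod 7))
Combine: y ≡ Σ r_i×M_i×(M_i⁻¹ mod m_i) = 9×329×3 + 6×119×32 + 1×799×1 = 8883 + 22848 + 799 = 32530
32530 mod 5593 = 4565
y ≡ 4565 (mod 5593)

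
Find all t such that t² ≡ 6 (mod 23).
The square roots of 6 mod 23 are 12 and 11. Verify: 12² = 144 ≡ 6 (mod 23)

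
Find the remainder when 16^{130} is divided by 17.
By Fermat: 16^{16} ≡ 1 (mod 17). 130 = 8×16 + 2. So 16^{130} ≡ 16^{2} ≡ 1 (mod 17)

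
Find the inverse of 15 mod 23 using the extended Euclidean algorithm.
Extended GCD: 15(-3) + 23(2) = 1. So 15^(-1) ≡ 20 ≡ 20 (mod 23). Verify: 15 × 20 = 300 ≡ 1 (mod 23)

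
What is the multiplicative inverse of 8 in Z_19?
12

Using Extended Euclidean Algorithm:
gcd(8, 19) = 1
Bezout coefficients: 8 × -7 + 19 × 3 = 1
So 8 × -7 ≡ 1 (mod 19)
The inverse is -7 mod 19 = 12
Verification: 8 × 12 = 96 = 5 × 19 + 1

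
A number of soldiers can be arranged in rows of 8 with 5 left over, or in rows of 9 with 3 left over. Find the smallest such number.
M = 8 × 9 = 72. M₁ = 9, y₁ ≡ 1 (mod 8). M₂ = 8, y₂ ≡ 8 (mod 9). x = 5×9×1 + 3×8×8 ≡ 21 (mod 72). The smallest positive such number is 21.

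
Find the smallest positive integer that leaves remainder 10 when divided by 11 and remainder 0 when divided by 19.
M = 11 × 19 = 209. M₁ = 19, y₁ ≡ 7 (mod 11). M₂ = 11, y₂ ≡ 7 (mod 19). n = 10×19×7 + 0×11×7 ≡ 76 (mod 209). The smallest positive such number is 76.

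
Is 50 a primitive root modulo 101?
Yes

To verify, check if 50^(100/q) ≢ 1 (mod 101) for each prime divisor q of 100
Divisors of 100 = 100: [1, 2, 4, 5, 10, 20, 25, 50, 100]
  50^(100/2) = 50^50 ≡ 100 (mod 101)
  50^(100/5) = 50^20 ≡ 84 (mod 101)
Conclusion: 50 is a primitive root modulo 101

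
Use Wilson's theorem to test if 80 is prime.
(79)! mod 80 = 0. Since 0 ≢ -1 (mod 80), 80 is not prime.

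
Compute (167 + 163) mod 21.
15

(167 + 163) = 330
330 mod 21 = 15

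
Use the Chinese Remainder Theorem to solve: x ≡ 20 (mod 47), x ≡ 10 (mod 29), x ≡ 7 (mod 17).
11958

Using the Chinese Remainder Theorem:
M = product of moduli = 23171
For equation 1: M_1 = 493, 493 ≡ 23 (mod 47), inverse of 493 mod 47 is 45 (check: 23 × 45 = 1035 ≡ 1 (mod 47))
For equation 2: M_2 = 799, 799 ≡ 16 (mod 29), inverse of 799 mod 29 is 20 (check: 16 × 20 = 320 ≡ 1 (mod 29))
For equation 3: M_3 = 1363, 1363 ≡ 3 (mod 17), inverse of 1363 mod 17 is 6 (check: 3 × 6 = 18 ≡ 1 (mod 17))
Combine: x ≡ Σ r_i×M_i×(M_i⁻¹ mod m_i) = 20×493×45 + 10×799×20 + 7×1363×6 = 443700 + 159800 + 57246 = 660746
660746 mod 23171 = 11958
x ≡ 11958 (mod 23171)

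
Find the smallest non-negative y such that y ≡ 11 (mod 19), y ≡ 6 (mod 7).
125

Using the Chinese Remainder Theorem:
M = product of moduli = 133
For equation 1: M_1 = 7, 7 ≡ 7 (mod 19), inverse of 7 mod 19 is 11 (check: 7 × 11 = 77 ≡ 1 (mod 19))
For equation 2: M_2 = 19, 19 ≡ 5 (mod 7), inverse of 19 mod 7 is 3 (check: 5 × 3 = 15 ≡ 1 (mod 7))
Combine: y ≡ Σ r_i×M_i×(M_i⁻¹ mod m_i) = 11×7×11 + 6×19×3 = 847 + 342 = 1189
1189 mod 133 = 125
y ≡ 125 (mod 133)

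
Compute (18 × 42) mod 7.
0

(18 × 42) = 756
756 mod 7 = 0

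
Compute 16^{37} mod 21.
16

Using successive squaring:
Binary expansion of 37: 100101
Powers of 16 mod 21 (each is the square of the previous):
  16^1 ≡ 16 (mod 21)
  16^2 ≡ 16² = 256 ≡ 4 (mod 21)
  16^4 ≡ 4² = 16 ≡ 16 (mod 21)
  16^8 ≡ 16² = 256 ≡ 4 (mod 21)
  16^16 ≡ 4² = 16 ≡ 16 (mod 21)
  16^32 ≡ 16² = 256 ≡ 4 (mod 21)
37 = 32 + 4 + 1, so 16^37 = 16^32 × 16^4 × 16^1 ≡ 4 × 16 × 16 (mod 21)
Multiplying step by step:
  4 × 16 = 64 ≡ 1 (mod 21)
  1 × 16 = 16 ≡ 16 (mod 21)
Result: 16^37 ≡ 16 (mod 21)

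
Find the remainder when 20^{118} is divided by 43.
By Fermat: 20^{42} ≡ 1 (mod 43). 118 = 2×42 + 34. So 20^{118} ≡ 20^{34} ≡ 24 (mod 43)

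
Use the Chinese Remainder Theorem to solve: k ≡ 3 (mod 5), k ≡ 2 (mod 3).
8

Using the Chinese Remainder Theorem:
M = product of moduli = 15
For equation 1: M_1 = 3, 3 ≡ 3 (mod 5), inverse of 3 mod 5 is 2 (check: 3 × 2 = 6 ≡ 1 (mod 5))
For equation 2: M_2 = 5, 5 ≡ 2 (mod 3), inverse of 5 mod 3 is 2 (check: 2 × 2 = 4 ≡ 1 (mod 3))
Combine: k ≡ Σ r_i×M_i×(M_i⁻¹ mod m_i) = 3×3×2 + 2×5×2 = 18 + 20 = 38
38 mod 15 = 8
k ≡ 8 (mod 15)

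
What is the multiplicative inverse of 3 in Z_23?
3^(-1) ≡ 8 (mod 23). Verification: 3 × 8 = 24 ≡ 1 (mod 23)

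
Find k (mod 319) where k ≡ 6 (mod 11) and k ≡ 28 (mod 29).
M = 11 × 29 = 319. M₁ = 29, y₁ ≡ 8 (mod 11). M₂ = 11, y₂ ≡ 8 (mod 29). k = 6×29×8 + 28×11×8 ≡ 28 (mod 319)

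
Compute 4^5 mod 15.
5 = 4 + 1 (binary 101). Repeated squaring mod 15: 4^1 ≡ 4; 4^2 ≡ 4² = 16 ≡ 1; 4^4 ≡ 1² = 1 ≡ 1. Multiply: 4^5 = 4^4 × 4^1 ≡ 1 × 4 (mod 15): 1 × 4 = 4 ≡ 4. So 4^5 ≡ 4 (mod 15).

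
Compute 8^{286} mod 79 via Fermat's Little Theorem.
1

By Fermat's Little Theorem, a^(p-1) ≡ 1 (mod p) for prime p and gcd(a, p) = 1
Here p = 79, so 8^78 ≡ 1 (mod 79)
We can reduce the exponent: 286 mod 78 = 52
So 8^286 ≡ 8^52 (mod 79)
Computing: 8^52 mod 79 = 1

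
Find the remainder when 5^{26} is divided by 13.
By Fermat: 5^{12} ≡ 1 (mod 13). 26 = 2×12 + 2. So 5^{26} ≡ 5^{2} ≡ 12 (mod 13)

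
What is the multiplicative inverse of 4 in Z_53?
4^(-1) ≡ 40 (mod 53). Verification: 4 × 40 = 160 ≡ 1 (mod 53)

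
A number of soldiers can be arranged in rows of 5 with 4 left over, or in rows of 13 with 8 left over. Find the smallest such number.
M = 5 × 13 = 65. M₁ = 13, y₁ ≡ 2 (mod 5). M₂ = 5, y₂ ≡ 8 (mod 13). t = 4×13×2 + 8×5×8 ≡ 34 (mod 65). The smallest positive such number is 34.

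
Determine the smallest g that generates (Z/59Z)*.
2

A primitive root g modulo p has order p-1 = 58
Prime divisors of 58: [2, 29]
g is a primitive root iff g^(58/q) ≢ 1 (mod 59) for each prime divisor q
Testing small values:
  g = 2: 2^29 ≡ 58, 2^2 ≡ 4 (mod 59) → none is 1, primitive root!
The smallest primitive root is 2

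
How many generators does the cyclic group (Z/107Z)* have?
52

The number of primitive roots modulo p is φ(p-1) = φ(106)
φ(106) = 52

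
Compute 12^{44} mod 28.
4

Using successive squaring:
Binary expansion of 44: 101100
Powers of 12 mod 28 (each is the square of the previous):
  12^1 ≡ 12 (mod 28)
  12^2 ≡ 12² = 144 ≡ 4 (mod 28)
  12^4 ≡ 4² = 16 ≡ 16 (mod 28)
  12^8 ≡ 16² = 256 ≡ 4 (mod 28)
  12^16 ≡ 4² = 16 ≡ 16 (mod 28)
  12^32 ≡ 16² = 256 ≡ 4 (mod 28)
44 = 32 + 8 + 4, so 12^44 = 12^32 × 12^8 × 12^4 ≡ 4 × 4 × 16 (mod 28)
Multiplying step by step:
  4 × 4 = 16 ≡ 16 (mod 28)
  16 × 16 = 256 ≡ 4 (mod 28)
Result: 12^44 ≡ 4 (mod 28)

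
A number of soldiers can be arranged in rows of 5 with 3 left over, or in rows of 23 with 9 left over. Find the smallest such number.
M = 5 × 23 = 115. M₁ = 23, y₁ ≡ 2 (mod 5). M₂ = 5, y₂ ≡ 14 (mod 23). m = 3×23×2 + 9×5×14 ≡ 78 (mod 115). The smallest positive such number is 78.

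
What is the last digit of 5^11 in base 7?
Using Fermat: 5^{6} ≡ 1 (mod 7). 11 ≡ 5 (mod 6). So 5^{11} ≡ 5^{5} ≡ 3 (mod 7)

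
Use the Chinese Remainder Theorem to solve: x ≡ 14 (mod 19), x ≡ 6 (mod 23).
52

Using the Chinese Remainder Theorem:
M = product of moduli = 437
For equation 1: M_1 = 23, 23 ≡ 4 (mod 19), inverse of 23 mod 19 is 5 (check: 4 × 5 = 20 ≡ 1 (mod 19))
For equation 2: M_2 = 19, 19 ≡ 19 (mod 23), inverse of 19 mod 23 is 17 (check: 19 × 17 = 323 ≡ 1 (mod 23))
Combine: x ≡ Σ r_i×M_i×(M_i⁻¹ mod m_i) = 14×23×5 + 6×19×17 = 1610 + 1938 = 3548
3548 mod 437 = 52
x ≡ 52 (mod 437)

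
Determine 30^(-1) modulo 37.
30^(-1) ≡ 21 (mod 37). Verification: 30 × 21 = 630 ≡ 1 (mod 37)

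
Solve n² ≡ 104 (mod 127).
The square roots of 104 mod 127 are 72 and 55. Verify: 72² = 5184 ≡ 104 (mod 127)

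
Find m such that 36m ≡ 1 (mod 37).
36^(-1) ≡ 36 (mod 37). Verification: 36 × 36 = 1296 ≡ 1 (mod 37)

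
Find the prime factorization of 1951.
1951

Divide by primes starting from smallest:
1951 ÷ 1951 = 1

1951 = 1951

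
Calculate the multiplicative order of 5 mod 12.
Powers of 5 mod 12: 5^1≡5, 5^2≡1. Order = 2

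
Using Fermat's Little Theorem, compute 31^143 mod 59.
By Fermat: 31^{58} ≡ 1 (mod 59). 143 = 2×58 + 27. So 31^{143} ≡ 31^{27} ≡ 52 (mod 59)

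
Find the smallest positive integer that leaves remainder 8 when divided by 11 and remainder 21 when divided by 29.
M = 11 × 29 = 319. M₁ = 29, y₁ ≡ 8 (mod 11). M₂ = 11, y₂ ≡ 8 (mod 29). n = 8×29×8 + 21×11×8 ≡ 195 (mod 319). The smallest positive such number is 195.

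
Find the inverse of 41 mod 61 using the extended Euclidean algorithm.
Extended GCD: 41(3) + 61(-2) = 1. So 41^(-1) ≡ 3 ≡ 3 (mod 61). Verify: 41 × 3 = 123 ≡ 1 (mod 61)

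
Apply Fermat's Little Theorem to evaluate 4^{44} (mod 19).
5

By Fermat's Little Theorem, a^(p-1) ≡ 1 (mod p) for prime p and gcd(a, p) = 1
Here p = 19, so 4^18 ≡ 1 (mod 19)
We can reduce the exponent: 44 mod 18 = 8
So 4^44 ≡ 4^8 (mod 19)
Computing: 4^8 mod 19 = 5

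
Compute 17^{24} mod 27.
1

Using successive squaring:
Binary expansion of 24: 11000
Powers of 17 mod 27 (each is the square of the previous):
  17^1 ≡ 17 (mod 27)
  17^2 ≡ 17² = 289 ≡ 19 (mod 27)
  17^4 ≡ 19² = 361 ≡ 10 (mod 27)
  17^8 ≡ 10² = 100 ≡ 19 (mod 27)
  17^16 ≡ 19² = 361 ≡ 10 (mod 27)
24 = 16 + 8, so 17^24 = 17^16 × 17^8 ≡ 10 × 19 (mod 27)
Multiplying step by step:
  10 × 19 = 190 ≡ 1 (mod 27)
Result: 17^24 ≡ 1 (mod 27)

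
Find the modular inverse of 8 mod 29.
8^(-1) ≡ 11 (mod 29). Verification: 8 × 11 = 88 ≡ 1 (mod 29)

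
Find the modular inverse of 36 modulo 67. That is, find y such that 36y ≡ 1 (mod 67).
54

Using Extended Euclidean Algorithm:
gcd(36, 67) = 1
Bezout coefficients: 36 × -13 + 67 × 7 = 1
So 36 × -13 ≡ 1 (mod 67)
The inverse is -13 mod 67 = 54
Verification: 36 × 54 = 1944 = 29 × 67 + 1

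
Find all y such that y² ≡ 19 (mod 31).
The square roots of 19 mod 31 are 9 and 22. Verify: 9² = 81 ≡ 19 (mod 31)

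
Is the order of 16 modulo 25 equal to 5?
Yes, ord_25(16) = 5.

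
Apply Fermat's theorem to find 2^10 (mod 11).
By Fermat's Little Theorem, 2^{10} ≡ 1 (mod 11) since 11 is prime and gcd(2, 11) = 1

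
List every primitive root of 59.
Primitive roots mod 59: {2, 6, 8, 10, 11, 13, 14, 18, 23, 24, 30, 31, 32, 33, 34, 37, 38, 39, 40, 42, 43, 44, 47, 50, 52, 54, 55, 56}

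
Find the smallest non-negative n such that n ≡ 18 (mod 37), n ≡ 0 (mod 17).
425

Using the Chinese Remainder Theorem:
M = product of moduli = 629
For equation 1: M_1 = 17, 17 ≡ 17 (mod 37), inverse of 17 mod 37 is 24 (check: 17 × 24 = 408 ≡ 1 (mod 37))
For equation 2: M_2 = 37, 37 ≡ 3 (mod 17), inverse of 37 mod 17 is 6 (check: 3 × 6 = 18 ≡ 1 (mod 17))
Combine: n ≡ Σ r_i×M_i×(M_i⁻¹ mod m_i) = 18×17×24 + 0×37×6 = 7344 + 0 = 7344
7344 mod 629 = 425
n ≡ 425 (mod 629)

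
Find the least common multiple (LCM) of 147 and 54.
2646

First find GCD(147, 54) using the Euclidean algorithm:
147 = 2 × 54 + 39
54 = 1 × 39 + 15
39 = 2 × 15 + 9
15 = 1 × 9 + 6
9 = 1 × 6 + 3
6 = 2 × 3 + 0
GCD(147, 54) = 3

LCM formula: LCM(a, b) = (a × b) / GCD(a, b)
LCM(147, 54) = (147 × 54) / 3
LCM(147, 54) = 7938 / 3
LCM(147, 54) = 2646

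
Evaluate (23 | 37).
(23/37) = 23^{18} mod 37 = -1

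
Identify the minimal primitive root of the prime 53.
p - 1 = 52 has prime divisors 2, 13. h is a primitive root mod 53 iff h^(52/q) ≢ 1 (mod 53) for each such q.
h = 2: 2^26 ≡ 52, 2^4 ≡ 16 (mod 53); none is 1, so 2 has order 52 and is a primitive root.
The smallest primitive root mod 53 is g = 2.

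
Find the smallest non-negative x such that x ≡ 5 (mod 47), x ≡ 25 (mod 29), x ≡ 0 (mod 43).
11567

Using the Chinese Remainder Theorem:
M = product of moduli = 58609
For equation 1: M_1 = 1247, 1247 ≡ 25 (mod 47), inverse of 1247 mod 47 is 32 (check: 25 × 32 = 800 ≡ 1 (mod 47))
For equation 2: M_2 = 2021, 2021 ≡ 20 (mod 29), inverse of 2021 mod 29 is 16 (check: 20 × 16 = 320 ≡ 1 (mod 29))
For equation 3: M_3 = 1363, 1363 ≡ 30 (mod 43), inverse of 1363 mod 43 is 33 (check: 30 × 33 = 990 ≡ 1 (mod 43))
Combine: x ≡ Σ r_i×M_i×(M_i⁻¹ mod m_i) = 5×1247×32 + 25×2021×16 + 0×1363×33 = 199520 + 808400 + 0 = 1007920
1007920 mod 58609 = 11567
x ≡ 11567 (mod 58609)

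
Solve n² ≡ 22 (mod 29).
The square roots of 22 mod 29 are 15 and 14. Verify: 15² = 225 ≡ 22 (mod 29)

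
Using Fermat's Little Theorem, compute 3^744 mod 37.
By Fermat: 3^{36} ≡ 1 (mod 37). 744 ≡ 24 (mod 36). So 3^{744} ≡ 3^{24} ≡ 26 (mod 37)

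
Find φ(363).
220

Prime factorization: 363 = 3 × 11^2
Using the formula φ(n) = n × Π(1 - 1/p) for each prime factor p:
φ(363) = 363 × (1 - 1/3) × (1 - 1/11)
φ(363) = 220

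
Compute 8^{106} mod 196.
8

Using successive squaring:
Binary expansion of 106: 1101010
Powers of 8 mod 196 (each is the square of the previous):
  8^1 ≡ 8 (mod 196)
  8^2 ≡ 8² = 64 ≡ 64 (mod 196)
  8^4 ≡ 64² = 4096 ≡ 176 (mod 196)
  8^8 ≡ 176² = 30976 ≡ 8 (mod 196)
  8^16 ≡ 8² = 64 ≡ 64 (mod 196)
  8^32 ≡ 64² = 4096 ≡ 176 (mod 196)
  8^64 ≡ 176² = 30976 ≡ 8 (mod 196)
106 = 64 + 32 + 8 + 2, so 8^106 = 8^64 × 8^32 × 8^8 × 8^2 ≡ 8 × 176 × 8 × 64 (mod 196)
Multiplying step by step:
  8 × 176 = 1408 ≡ 36 (mod 196)
  36 × 8 = 288 ≡ 92 (mod 196)
  92 × 64 = 5888 ≡ 8 (mod 196)
Result: 8^106 ≡ 8 (mod 196)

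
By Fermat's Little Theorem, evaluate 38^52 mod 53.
By Fermat's Little Theorem, 38^{52} ≡ 1 (mod 53) since 53 is prime and gcd(38, 53) = 1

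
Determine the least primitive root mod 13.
p - 1 = 12 has prime divisors 2, 3. h is a primitive root mod 13 iff h^(12/q) ≢ 1 (mod 13) for each such q.
h = 2: 2^6 ≡ 12, 2^4 ≡ 3 (mod 13); none is 1, so 2 has order 12 and is a primitive root.
The smallest primitive root mod 13 is g = 2.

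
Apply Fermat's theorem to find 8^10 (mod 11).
By Fermat's Little Theorem, 8^{10} ≡ 1 (mod 11) since 11 is prime and gcd(8, 11) = 1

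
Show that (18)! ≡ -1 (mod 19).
(18)! mod 19 = 18. Since this equals -1 (mod 19), Wilson confirms 19 is prime.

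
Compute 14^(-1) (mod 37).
14^(-1) ≡ 8 (mod 37). Verification: 14 × 8 = 112 ≡ 1 (mod 37)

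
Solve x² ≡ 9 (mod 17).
The square roots of 9 mod 17 are 14 and 3. Verify: 14² = 196 ≡ 9 (mod 17)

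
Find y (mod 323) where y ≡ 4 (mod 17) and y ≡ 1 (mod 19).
M = 17 × 19 = 323. M₁ = 19, y₁ ≡ 9 (mod 17). M₂ = 17, y₂ ≡ 9 (mod 19). y = 4×19×9 + 1×17×9 ≡ 191 (mod 323)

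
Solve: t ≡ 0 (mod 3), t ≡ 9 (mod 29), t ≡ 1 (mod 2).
M = 3 × 29 × 2 = 174. M₁ = 58, y₁ ≡ 1 (mod 3). M₂ = 6, y₂ ≡ 5 (mod 29). M₃ = 87, y₃ ≡ 1 (mod 2). t = 0×58×1 + 9×6×5 + 1×87×1 ≡ 9 (mod 174)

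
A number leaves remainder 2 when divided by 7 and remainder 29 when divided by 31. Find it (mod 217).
M = 7 × 31 = 217. M₁ = 31, y₁ ≡ 5 (mod 7). M₂ = 7, y₂ ≡ 9 (mod 31). m = 2×31×5 + 29×7×9 ≡ 184 (mod 217)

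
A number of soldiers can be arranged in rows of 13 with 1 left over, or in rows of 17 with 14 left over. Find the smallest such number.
M = 13 × 17 = 221. M₁ = 17, y₁ ≡ 10 (mod 13). M₂ = 13, y₂ ≡ 4 (mod 17). x = 1×17×10 + 14×13×4 ≡ 14 (mod 221). The smallest positive such number is 14.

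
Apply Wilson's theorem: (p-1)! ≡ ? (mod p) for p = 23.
By Wilson's theorem, (22)! ≡ -1 ≡ 22 (mod 23)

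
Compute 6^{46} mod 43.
6

Using successive squaring:
Binary expansion of 46: 101110
Powers of 6 mod 43 (each is the square of the previous):
  6^1 ≡ 6 (mod 43)
  6^2 ≡ 6² = 36 ≡ 36 (mod 43)
  6^4 ≡ 36² = 1296 ≡ 6 (mod 43)
  6^8 ≡ 6² = 36 ≡ 36 (mod 43)
  6^16 ≡ 36² = 1296 ≡ 6 (mod 43)
  6^32 ≡ 6² = 36 ≡ 36 (mod 43)
46 = 32 + 8 + 4 + 2, so 6^46 = 6^32 × 6^8 × 6^4 × 6^2 ≡ 36 × 36 × 6 × 36 (mod 43)
Multiplying step by step:
  36 × 36 = 1296 ≡ 6 (mod 43)
  6 × 6 = 36 ≡ 36 (mod 43)
  36 × 36 = 1296 ≡ 6 (mod 43)
Result: 6^46 ≡ 6 (mod 43)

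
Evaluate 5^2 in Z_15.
2 = 2 (binary 10). Repeated squaring mod 15: 5^1 ≡ 5; 5^2 ≡ 5² = 25 ≡ 10. So 5^2 ≡ 10 (mod 15).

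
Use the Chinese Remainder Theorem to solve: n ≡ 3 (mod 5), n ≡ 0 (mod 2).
M = 5 × 2 = 10. M₁ = 2, y₁ ≡ 3 (mod 5). M₂ = 5, y₂ ≡ 1 (mod 2). n = 3×2×3 + 0×5×1 ≡ 8 (mod 10)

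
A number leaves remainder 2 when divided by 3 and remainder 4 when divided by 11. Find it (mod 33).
M = 3 × 11 = 33. M₁ = 11, y₁ ≡ 2 (mod 3). M₂ = 3, y₂ ≡ 4 (mod 11). x = 2×11×2 + 4×3×4 ≡ 26 (mod 33)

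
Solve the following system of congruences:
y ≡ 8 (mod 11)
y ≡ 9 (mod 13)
74

Using the Chinese Remainder Theorem:
M = product of moduli = 143
For equation 1: M_1 = 13, 13 ≡ 2 (mod 11), inverse of 13 mod 11 is 6 (check: 2 × 6 = 12 ≡ 1 (mod 11))
For equation 2: M_2 = 11, 11 ≡ 11 (mod 13), inverse of 11 mod 13 is 6 (check: 11 × 6 = 66 ≡ 1 (mod 13))
Combine: y ≡ Σ r_i×M_i×(M_i⁻¹ mod m_i) = 8×13×6 + 9×11×6 = 624 + 594 = 1218
1218 mod 143 = 74
y ≡ 74 (mod 143)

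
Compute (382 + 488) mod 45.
15

(382 + 488) = 870
870 mod 45 = 15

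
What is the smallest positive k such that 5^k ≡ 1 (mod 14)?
Powers of 5 mod 14: 5^1≡5, 5^2≡11, 5^3≡13, 5^4≡9, 5^5≡3, 5^6≡1. Order = 6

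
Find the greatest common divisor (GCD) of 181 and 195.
1

Using the Euclidean algorithm:
181 = 0 × 195 + 181
195 = 1 × 181 + 14
181 = 12 × 14 + 13
14 = 1 × 13 + 1
13 = 13 × 1 + 0

GCD(181, 195) = 1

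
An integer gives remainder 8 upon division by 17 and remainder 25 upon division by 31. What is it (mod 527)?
M = 17 × 31 = 527. M₁ = 31, y₁ ≡ 11 (mod 17). M₂ = 17, y₂ ≡ 11 (mod 31). y = 8×31×11 + 25×17×11 ≡ 25 (mod 527). The smallest positive such number is 25.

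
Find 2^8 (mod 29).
8 = 8 (binary 1000). Repeated squaring mod 29: 2^1 ≡ 2; 2^2 ≡ 2² = 4 ≡ 4; 2^4 ≡ 4² = 16 ≡ 16; 2^8 ≡ 16² = 256 ≡ 24. So 2^8 ≡ 24 (mod 29).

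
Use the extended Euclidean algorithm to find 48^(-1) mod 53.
Extended GCD: 48(21) + 53(-19) = 1. So 48^(-1) ≡ 21 ≡ 21 (mod 53). Verify: 48 × 21 = 1008 ≡ 1 (mod 53)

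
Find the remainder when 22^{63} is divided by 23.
By Fermat: 22^{22} ≡ 1 (mod 23). 63 = 2×22 + 19. So 22^{63} ≡ 22^{19} ≡ 22 (mod 23)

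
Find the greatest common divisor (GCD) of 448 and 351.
1

Using the Euclidean algorithm:
448 = 1 × 351 + 97
351 = 3 × 97 + 60
97 = 1 × 60 + 37
60 = 1 × 37 + 23
37 = 1 × 23 + 14
23 = 1 × 14 + 9
14 = 1 × 9 + 5
9 = 1 × 5 + 4
5 = 1 × 4 + 1
4 = 4 × 1 + 0

GCD(448, 351) = 1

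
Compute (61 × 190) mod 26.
20

(61 × 190) = 11590
11590 mod 26 = 20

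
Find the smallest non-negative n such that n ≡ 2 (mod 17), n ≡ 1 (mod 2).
19

Using the Chinese Remainder Theorem:
M = product of moduli = 34
For equation 1: M_1 = 2, 2 ≡ 2 (mod 17), inverse of 2 mod 17 is 9 (check: 2 × 9 = 18 ≡ 1 (mod 17))
For equation 2: M_2 = 17, 17 ≡ 1 (mod 2), inverse of 17 mod 2 is 1 (check: 1 × 1 = 1 ≡ 1 (mod 2))
Combine: n ≡ Σ r_i×M_i×(M_i⁻¹ mod m_i) = 2×2×9 + 1×17×1 = 36 + 17 = 53
53 mod 34 = 19
n ≡ 19 (mod 34)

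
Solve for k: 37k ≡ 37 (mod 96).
1

Since gcd(37, 96) = 1 divides 37, a solution exists.
Multiply both sides by the inverse of 37 mod 96:
  37^(-1) mod 96 = 13
  x ≡ 13 × 37 ≡ 481 ≡ 1 (mod 96)
Verification: 37 × 1 = 37 = 0 × 96 + 37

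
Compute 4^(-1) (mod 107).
27

Using Extended Euclidean Algorithm:
gcd(4, 107) = 1
Bezout coefficients: 4 × 27 + 107 × -1 = 1
So 4 × 27 ≡ 1 (mod 107)
The inverse is 27 mod 107 = 27
Verification: 4 × 27 = 108 = 1 × 107 + 1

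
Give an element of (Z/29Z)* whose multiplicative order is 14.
4 has order 14 mod 29 since 4^{14} ≡ 1 (mod 29) and no smaller power works.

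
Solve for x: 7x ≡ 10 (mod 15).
10

Since gcd(7, 15) = 1 divides 10, a solution exists.
Multiply both sides by the inverse of 7 mod 15:
  7^(-1) mod 15 = 13
  x ≡ 13 × 10 ≡ 130 ≡ 10 (mod 15)
Verification: 7 × 10 = 70 = 4 × 15 + 10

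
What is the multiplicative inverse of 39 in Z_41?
39^(-1) ≡ 20 (mod 41). Verification: 39 × 20 = 780 ≡ 1 (mod 41)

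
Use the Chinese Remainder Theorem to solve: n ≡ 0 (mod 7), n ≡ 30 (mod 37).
252

Using the Chinese Remainder Theorem:
M = product of moduli = 259
For equation 1: M_1 = 37, 37 ≡ 2 (mod 7), inverse of 37 mod 7 is 4 (check: 2 × 4 = 8 ≡ 1 (mod 7))
For equation 2: M_2 = 7, 7 ≡ 7 (mod 37), inverse of 7 mod 37 is 16 (check: 7 × 16 = 112 ≡ 1 (mod 37))
Combine: n ≡ Σ r_i×M_i×(M_i⁻¹ mod m_i) = 0×37×4 + 30×7×16 = 0 + 3360 = 3360
3360 mod 259 = 252
n ≡ 252 (mod 259)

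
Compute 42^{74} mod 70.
14

Using successive squaring:
Binary expansion of 74: 1001010
Powers of 42 mod 70 (each is the square of the previous):
  42^1 ≡ 42 (mod 70)
  42^2 ≡ 42² = 1764 ≡ 14 (mod 70)
  42^4 ≡ 14² = 196 ≡ 56 (mod 70)
  42^8 ≡ 56² = 3136 ≡ 56 (mod 70)
  42^16 ≡ 56² = 3136 ≡ 56 (mod 70)
  42^32 ≡ 56² = 3136 ≡ 56 (mod 70)
  42^64 ≡ 56² = 3136 ≡ 56 (mod 70)
74 = 64 + 8 + 2, so 42^74 = 42^64 × 42^8 × 42^2 ≡ 56 × 56 × 14 (mod 70)
Multiplying step by step:
  56 × 56 = 3136 ≡ 56 (mod 70)
  56 × 14 = 784 ≡ 14 (mod 70)
Result: 42^74 ≡ 14 (mod 70)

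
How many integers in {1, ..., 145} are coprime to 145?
112

Prime factorization: 145 = 5 × 29
Using the formula φ(n) = n × Π(1 - 1/p) for each prime factor p:
φ(145) = 145 × (1 - 1/5) × (1 - 1/29)
φ(145) = 112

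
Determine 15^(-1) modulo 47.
15^(-1) ≡ 22 (mod 47). Verification: 15 × 22 = 330 ≡ 1 (mod 47)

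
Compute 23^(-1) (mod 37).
23^(-1) ≡ 29 (mod 37). Verification: 23 × 29 = 667 ≡ 1 (mod 37)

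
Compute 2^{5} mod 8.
0

Using successive squaring:
Binary expansion of 5: 101
Powers of 2 mod 8 (each is the square of the previous):
  2^1 ≡ 2 (mod 8)
  2^2 ≡ 2² = 4 ≡ 4 (mod 8)
  2^4 ≡ 4² = 16 ≡ 0 (mod 8)
5 = 4 + 1, so 2^5 = 2^4 × 2^1 ≡ 0 × 2 (mod 8)
Multiplying step by step:
  0 × 2 = 0 ≡ 0 (mod 8)
Result: 2^5 ≡ 0 (mod 8)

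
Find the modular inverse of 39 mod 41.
39^(-1) ≡ 20 (mod 41). Verification: 39 × 20 = 780 ≡ 1 (mod 41)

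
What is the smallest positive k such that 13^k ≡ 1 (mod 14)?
Powers of 13 mod 14: 13^1≡13, 13^2≡1. Order = 2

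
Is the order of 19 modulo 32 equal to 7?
No, the actual order is 8, not 7.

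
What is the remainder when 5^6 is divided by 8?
6 = 4 + 2 (binary 110). Repeated squaring mod 8: 5^1 ≡ 5; 5^2 ≡ 5² = 25 ≡ 1; 5^4 ≡ 1² = 1 ≡ 1. Multiply: 5^6 = 5^4 × 5^2 ≡ 1 × 1 (mod 8): 1 × 1 = 1 ≡ 1. So 5^6 ≡ 1 (mod 8).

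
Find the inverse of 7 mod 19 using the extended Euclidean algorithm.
Extended GCD: 7(-8) + 19(3) = 1. So 7^(-1) ≡ 11 ≡ 11 (mod 19). Verify: 7 × 11 = 77 ≡ 1 (mod 19)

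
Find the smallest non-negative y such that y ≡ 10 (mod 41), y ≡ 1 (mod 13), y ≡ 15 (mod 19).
9686

Using the Chinese Remainder Theorem:
M = product of moduli = 10127
For equation 1: M_1 = 247, 247 ≡ 1 (mod 41), inverse of 247 mod 41 is 1 (check: 1 × 1 = 1 ≡ 1 (mod 41))
For equation 2: M_2 = 779, 779 ≡ 12 (mod 13), inverse of 779 mod 13 is 12 (check: 12 × 12 = 144 ≡ 1 (mod 13))
For equation 3: M_3 = 533, 533 ≡ 1 (mod 19), inverse of 533 mod 19 is 1 (check: 1 × 1 = 1 ≡ 1 (mod 19))
Combine: y ≡ Σ r_i×M_i×(M_i⁻¹ mod m_i) = 10×247×1 + 1×779×12 + 15×533×1 = 2470 + 9348 + 7995 = 19813
19813 mod 10127 = 9686
y ≡ 9686 (mod 10127)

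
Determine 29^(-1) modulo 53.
29^(-1) ≡ 11 (mod 53). Verification: 29 × 11 = 319 ≡ 1 (mod 53)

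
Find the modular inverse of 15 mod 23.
15^(-1) ≡ 20 (mod 23). Verification: 15 × 20 = 300 ≡ 1 (mod 23)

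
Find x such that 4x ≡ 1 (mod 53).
4^(-1) ≡ 40 (mod 53). Verification: 4 × 40 = 160 ≡ 1 (mod 53)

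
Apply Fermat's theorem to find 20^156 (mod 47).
By Fermat: 20^{46} ≡ 1 (mod 47). 156 = 3×46 + 18. So 20^{156} ≡ 20^{18} ≡ 28 (mod 47)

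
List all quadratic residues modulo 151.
QRs mod 151: {1, 2, 4, 5, 8, 9, 10, 11, 16, 17, 18, 19, 20, 21, 22, 25, 29, 31, 32, 34, 36, 37, 38, 39, 40, 42, 43, 44, 45, 47, 49, 50, 55, 58, 59, 62, 64, 68, 69, 72, 74, 76, 78, 80, 81, 84, 85, 86, 88, 90, 91, 94, 95, 97, 98, 99, 100, 103, 105, 110, 116, 118, 121, 123, 124, 125, 127, 128, 136, 137, 138, 139, 144, 145, 148}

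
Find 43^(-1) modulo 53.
37

Using Extended Euclidean Algorithm:
gcd(43, 53) = 1
Bezout coefficients: 43 × -16 + 53 × 13 = 1
So 43 × -16 ≡ 1 (mod 53)
The inverse is -16 mod 53 = 37
Verification: 43 × 37 = 1591 = 30 × 53 + 1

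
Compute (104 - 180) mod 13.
2

(104 - 180) = -76
-76 mod 13 = 2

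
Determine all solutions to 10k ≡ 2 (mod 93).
56

Since gcd(10, 93) = 1 divides 2, a solution exists.
Multiply both sides by the inverse of 10 mod 93:
  10^(-1) mod 93 = 28
  x ≡ 28 × 2 ≡ 56 ≡ 56 (mod 93)
Verification: 10 × 56 = 560 = 6 × 93 + 2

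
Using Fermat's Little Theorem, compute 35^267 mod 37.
By Fermat: 35^{36} ≡ 1 (mod 37). 267 = 7×36 + 15. So 35^{267} ≡ 35^{15} ≡ 14 (mod 37)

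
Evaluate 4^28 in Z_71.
Using repeated squaring. 28 = 16 + 8 + 4 (binary 11100). Repeated squaring mod 71: 4^1 ≡ 4; 4^2 ≡ 4² = 16 ≡ 16; 4^4 ≡ 16² = 256 ≡ 43; 4^8 ≡ 43² = 1849 ≡ 3; 4^16 ≡ 3² = 9 ≡ 9. Multiply: 4^28 = 4^16 × 4^8 × 4^4 ≡ 9 × 3 × 43 (mod 71): 9 × 3 = 27 ≡ 27; 27 × 43 = 1161 ≡ 25. So 4^28 ≡ 25 (mod 71).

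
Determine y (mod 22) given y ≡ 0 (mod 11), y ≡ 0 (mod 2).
0

Using the Chinese Remainder Theorem:
M = product of moduli = 22
For equation 1: M_1 = 2, 2 ≡ 2 (mod 11), inverse of 2 mod 11 is 6 (check: 2 × 6 = 12 ≡ 1 (mod 11))
For equation 2: M_2 = 11, 11 ≡ 1 (mod 2), inverse of 11 mod 2 is 1 (check: 1 × 1 = 1 ≡ 1 (mod 2))
Combine: y ≡ Σ r_i×M_i×(M_i⁻¹ mod m_i) = 0×2×6 + 0×11×1 = 0 + 0 = 0
0 mod 22 = 0
y ≡ 0 (mod 22)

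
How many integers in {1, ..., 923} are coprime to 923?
840

Prime factorization: 923 = 13 × 71
Using the formula φ(n) = n × Π(1 - 1/p) for each prime factor p:
φ(923) = 923 × (1 - 1/13) × (1 - 1/71)
φ(923) = 840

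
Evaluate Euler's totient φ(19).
18

Prime factorization: 19 = 19
Using the formula φ(n) = n × Π(1 - 1/p) for each prime factor p:
φ(19) = 19 × (1 - 1/19)
φ(19) = 18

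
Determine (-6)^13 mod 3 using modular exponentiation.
Using repeated squaring. (-6) ≡ 0 (mod 3). 13 = 8 + 4 + 1 (binary 1101). Repeated squaring mod 3: 0^1 ≡ 0; 0^2 ≡ 0² = 0 ≡ 0; 0^4 ≡ 0² = 0 ≡ 0; 0^8 ≡ 0² = 0 ≡ 0. Multiply: (-6)^13 ≡ 0^8 × 0^4 × 0^1 ≡ 0 × 0 × 0 (mod 3): 0 × 0 = 0 ≡ 0; 0 × 0 = 0 ≡ 0. So (-6)^13 ≡ 0 (mod 3).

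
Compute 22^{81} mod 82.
22

Using successive squaring:
Binary expansion of 81: 1010001
Powers of 22 mod 82 (each is the square of the previous):
  22^1 ≡ 22 (mod 82)
  22^2 ≡ 22² = 484 ≡ 74 (mod 82)
  22^4 ≡ 74² = 5476 ≡ 64 (mod 82)
  22^8 ≡ 64² = 4096 ≡ 78 (mod 82)
  22^16 ≡ 78² = 6084 ≡ 16 (mod 82)
  22^32 ≡ 16² = 256 ≡ 10 (mod 82)
  22^64 ≡ 10² = 100 ≡ 18 (mod 82)
81 = 64 + 16 + 1, so 22^81 = 22^64 × 22^16 × 22^1 ≡ 18 × 16 × 22 (mod 82)
Multiplying step by step:
  18 × 16 = 288 ≡ 42 (mod 82)
  42 × 22 = 924 ≡ 22 (mod 82)
Result: 22^81 ≡ 22 (mod 82)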